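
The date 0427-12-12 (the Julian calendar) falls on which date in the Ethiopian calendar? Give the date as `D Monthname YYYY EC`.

15 Tahsas 420 EC

Julian Day Number of the source date = 1877365.
Converting JDN 1877365 to the Ethiopian calendar gives 15 Tahsas 420 EC.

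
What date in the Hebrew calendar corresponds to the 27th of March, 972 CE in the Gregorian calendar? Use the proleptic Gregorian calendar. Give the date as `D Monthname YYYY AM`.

Both dates share Julian Day Number 2076162; in the Hebrew calendar that is 4 Nisan 4732 AM.

4 Nisan 4732 AM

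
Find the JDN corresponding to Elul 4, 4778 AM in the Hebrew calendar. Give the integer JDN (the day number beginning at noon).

Equivalently 24 August 1018 (proleptic Gregorian).
JDN 2299161 is 15 October 1582 CE (Gregorian); the target day is −206049 days from there, so JDN = 2093112.

2093112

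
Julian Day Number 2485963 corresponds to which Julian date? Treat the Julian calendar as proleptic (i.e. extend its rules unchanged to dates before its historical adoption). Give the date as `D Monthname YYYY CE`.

JDN 2485963 is 26 March 2094 in the Gregorian calendar.
In the Julian calendar that day is 13 March 2094 CE.

13 March 2094 CE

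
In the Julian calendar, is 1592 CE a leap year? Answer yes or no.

yes

1592 mod 4 = 0, so it is a leap year in the Julian calendar.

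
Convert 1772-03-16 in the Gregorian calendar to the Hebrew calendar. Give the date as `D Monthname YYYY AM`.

Both dates share Julian Day Number 2368345; in the Hebrew calendar that is 11 Adar II 5532 AM.

11 Adar II 5532 AM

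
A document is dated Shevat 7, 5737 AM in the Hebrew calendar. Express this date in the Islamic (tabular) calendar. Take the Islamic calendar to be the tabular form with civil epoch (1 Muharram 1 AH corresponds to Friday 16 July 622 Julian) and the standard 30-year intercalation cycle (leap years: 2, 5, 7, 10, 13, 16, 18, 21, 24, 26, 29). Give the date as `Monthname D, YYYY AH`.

The source date corresponds to 26 January 1977 in the Gregorian calendar (JDN 2443170).
That day falls on 5 Safar 1397 AH in the tabular Islamic calendar.

Safar 5, 1397 AH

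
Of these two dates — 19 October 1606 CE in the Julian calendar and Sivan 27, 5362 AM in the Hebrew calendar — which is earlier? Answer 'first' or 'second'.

second

The two dates have Julian Day Numbers 2307941 and 2306345 respectively.
Since 2306345 < 2307941, the second date comes first.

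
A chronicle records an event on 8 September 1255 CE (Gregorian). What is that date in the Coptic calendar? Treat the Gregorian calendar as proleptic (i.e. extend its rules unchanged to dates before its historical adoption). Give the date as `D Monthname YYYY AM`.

3 Thout 972 AM

Both dates share Julian Day Number 2179690; in the Coptic calendar that is 3 Thout 972 AM.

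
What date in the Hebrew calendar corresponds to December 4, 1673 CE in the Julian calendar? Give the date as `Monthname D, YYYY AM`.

Both dates share Julian Day Number 2332459; in the Hebrew calendar that is 5 Tevet 5434 AM.

Tevet 5, 5434 AM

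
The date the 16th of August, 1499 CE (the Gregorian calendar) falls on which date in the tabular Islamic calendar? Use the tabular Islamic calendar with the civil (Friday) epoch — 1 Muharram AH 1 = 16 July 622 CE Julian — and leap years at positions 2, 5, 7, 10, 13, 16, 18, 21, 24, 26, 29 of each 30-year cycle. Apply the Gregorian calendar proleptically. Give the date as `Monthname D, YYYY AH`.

Both dates share Julian Day Number 2268786; in the tabular Islamic calendar that is 29 Dhu al-Hijjah 904 AH.

Dhu al-Hijjah 29, 904 AH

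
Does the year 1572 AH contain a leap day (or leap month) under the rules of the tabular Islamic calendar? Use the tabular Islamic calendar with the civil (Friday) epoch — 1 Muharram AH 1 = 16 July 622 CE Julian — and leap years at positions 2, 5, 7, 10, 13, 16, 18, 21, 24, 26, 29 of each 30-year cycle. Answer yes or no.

Year 1572 AH is year 12 of its 30-year cycle; leap positions are 2, 5, 7, 10, 13, 16, 18, 21, 24, 26, 29, so it is a common year (354 days).

no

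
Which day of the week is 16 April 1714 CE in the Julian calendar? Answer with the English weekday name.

This is JDN 2347202 (27 April 1714 Gregorian).
2347202 ≡ 4 (mod 7); counting from Monday = 0 gives Friday.

Friday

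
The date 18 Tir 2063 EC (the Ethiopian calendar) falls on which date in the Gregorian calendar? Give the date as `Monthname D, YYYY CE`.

January 26, 2071 CE

Julian Day Number of the source date = 2477503.
Converting JDN 2477503 to the Gregorian calendar gives 26 January 2071 CE.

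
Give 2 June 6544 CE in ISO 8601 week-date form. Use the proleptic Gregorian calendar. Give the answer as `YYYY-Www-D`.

The weekday is Tuesday (ISO weekday 2).
That Tuesday belongs to ISO week 23 of ISO year 6544.

6544-W23-2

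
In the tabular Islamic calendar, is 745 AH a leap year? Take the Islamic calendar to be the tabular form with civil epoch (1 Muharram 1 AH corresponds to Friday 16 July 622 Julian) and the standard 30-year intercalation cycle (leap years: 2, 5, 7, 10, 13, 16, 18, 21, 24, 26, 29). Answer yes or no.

no

Year 745 AH is year 25 of its 30-year cycle; leap positions are 2, 5, 7, 10, 13, 16, 18, 21, 24, 26, 29, so it is a common year (354 days).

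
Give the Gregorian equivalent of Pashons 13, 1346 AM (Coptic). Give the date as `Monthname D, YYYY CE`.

Both dates share Julian Day Number 2316543; in the Gregorian calendar that is 18 May 1630 CE.

May 18, 1630 CE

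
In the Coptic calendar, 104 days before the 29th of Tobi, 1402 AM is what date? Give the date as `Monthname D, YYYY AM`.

Counting 104 days back from JDN 2336893 reaches JDN 2336789, which is Paopi 15, 1402 AM.

Paopi 15, 1402 AM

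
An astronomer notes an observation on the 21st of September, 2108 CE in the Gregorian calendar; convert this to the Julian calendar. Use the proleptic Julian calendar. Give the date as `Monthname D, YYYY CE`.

For dates in this range the Gregorian date is 14 days ahead of the Julian.
21 September 2108 Gregorian − 14 days → 7 September 2108 Julian.

September 7, 2108 CE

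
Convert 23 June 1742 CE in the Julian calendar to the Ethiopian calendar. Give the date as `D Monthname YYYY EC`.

The source date corresponds to 4 July 1742 in the Gregorian calendar (JDN 2357497).
That day falls on 29 Sene 1734 EC in the Ethiopian calendar.

29 Sene 1734 EC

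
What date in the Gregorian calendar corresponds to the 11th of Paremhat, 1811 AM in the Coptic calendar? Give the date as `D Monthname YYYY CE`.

Julian Day Number of the source date = 2486322.
Converting JDN 2486322 to the Gregorian calendar gives 20 March 2095 CE.

20 March 2095 CE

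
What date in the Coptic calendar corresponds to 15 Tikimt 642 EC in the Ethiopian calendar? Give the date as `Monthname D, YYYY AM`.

Both dates share Julian Day Number 1958390; in the Coptic calendar that is 15 Paopi 366 AM.

Paopi 15, 366 AM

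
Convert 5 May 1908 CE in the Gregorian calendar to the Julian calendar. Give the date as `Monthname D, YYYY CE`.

At this point the Julian calendar is 13 days behind the Gregorian.
5 May 1908 Gregorian − 13 days → 22 April 1908 Julian.

April 22, 1908 CE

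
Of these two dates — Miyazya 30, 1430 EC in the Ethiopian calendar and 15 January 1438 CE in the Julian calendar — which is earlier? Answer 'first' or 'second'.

second

The two dates have Julian Day Numbers 2246402 and 2246302 respectively.
Since 2246302 < 2246402, the second date comes first.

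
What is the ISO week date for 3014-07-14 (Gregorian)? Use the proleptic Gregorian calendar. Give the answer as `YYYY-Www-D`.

3014-W28-4

The weekday is Thursday (ISO weekday 4).
That Thursday belongs to ISO week 28 of ISO year 3014.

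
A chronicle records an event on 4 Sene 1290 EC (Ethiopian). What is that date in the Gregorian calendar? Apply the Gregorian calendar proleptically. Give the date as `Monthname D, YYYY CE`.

June 5, 1298 CE

Both dates share Julian Day Number 2195301; in the Gregorian calendar that is 5 June 1298 CE.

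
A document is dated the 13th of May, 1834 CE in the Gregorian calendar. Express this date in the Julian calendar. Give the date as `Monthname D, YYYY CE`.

May 1, 1834 CE

The Julian–Gregorian offset here is 12 days (Julian trailing).
13 May 1834 Gregorian − 12 days → 1 May 1834 Julian.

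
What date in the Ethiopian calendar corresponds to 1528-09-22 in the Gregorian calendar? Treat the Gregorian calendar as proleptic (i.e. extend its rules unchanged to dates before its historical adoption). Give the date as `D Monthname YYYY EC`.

15 Meskerem 1521 EC

Julian Day Number of the source date = 2279415.
Converting JDN 2279415 to the Ethiopian calendar gives 15 Meskerem 1521 EC.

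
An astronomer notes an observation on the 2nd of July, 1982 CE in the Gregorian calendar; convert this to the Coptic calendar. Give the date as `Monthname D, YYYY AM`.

Both dates share Julian Day Number 2445153; in the Coptic calendar that is 25 Paoni 1698 AM.

Paoni 25, 1698 AM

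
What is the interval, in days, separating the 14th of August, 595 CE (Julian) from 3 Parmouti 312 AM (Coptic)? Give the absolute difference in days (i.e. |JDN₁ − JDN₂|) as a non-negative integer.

JDN of the first date = 1938607.
JDN of the second date = 1938835.
|1938835 − 1938607| = 228.

228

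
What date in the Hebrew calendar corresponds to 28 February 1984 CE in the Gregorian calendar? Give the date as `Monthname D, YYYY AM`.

Adar I 25, 5744 AM

Julian Day Number of the source date = 2445759.
Converting JDN 2445759 to the Hebrew calendar gives 25 Adar I 5744 AM.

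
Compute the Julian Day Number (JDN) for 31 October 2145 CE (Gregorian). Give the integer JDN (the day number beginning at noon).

JDN 2299161 is 15 October 1582 CE (Gregorian); the target day is +205648 days from there, so JDN = 2504809.

2504809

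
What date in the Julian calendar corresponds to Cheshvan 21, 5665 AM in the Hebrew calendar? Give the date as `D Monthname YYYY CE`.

Julian Day Number of the source date = 2416784.
Converting JDN 2416784 to the Julian calendar gives 17 October 1904 CE.

17 October 1904 CE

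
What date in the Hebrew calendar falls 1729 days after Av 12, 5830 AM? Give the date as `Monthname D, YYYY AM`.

Counting 1729 days forward from JDN 2477313 reaches JDN 2479042, which is Nisan 29, 5835 AM.

Nisan 29, 5835 AM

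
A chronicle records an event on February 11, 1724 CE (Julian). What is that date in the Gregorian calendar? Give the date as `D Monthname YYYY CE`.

22 February 1724 CE

For dates in this range the Gregorian date is 11 days ahead of the Julian.
11 February 1724 Julian + 11 days → 22 February 1724 Gregorian.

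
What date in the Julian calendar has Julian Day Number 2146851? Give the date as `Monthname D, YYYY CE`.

October 4, 1165 CE

The proleptic Gregorian equivalent of JDN 2146851 is 11 October 1165.
In the Julian calendar that day is October 4, 1165 CE.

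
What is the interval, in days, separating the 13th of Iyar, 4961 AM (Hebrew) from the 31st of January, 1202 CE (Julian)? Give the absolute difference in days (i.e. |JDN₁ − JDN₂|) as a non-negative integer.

JDN of the first date = 2159832.
JDN of the second date = 2160119.
|2160119 − 2159832| = 287.

287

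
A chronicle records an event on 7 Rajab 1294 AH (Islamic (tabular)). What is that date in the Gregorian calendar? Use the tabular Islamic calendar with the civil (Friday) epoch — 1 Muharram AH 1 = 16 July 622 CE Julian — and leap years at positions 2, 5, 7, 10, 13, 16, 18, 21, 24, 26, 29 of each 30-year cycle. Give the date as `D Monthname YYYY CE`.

18 July 1877 CE

Both dates share Julian Day Number 2406819; in the Gregorian calendar that is 18 July 1877 CE.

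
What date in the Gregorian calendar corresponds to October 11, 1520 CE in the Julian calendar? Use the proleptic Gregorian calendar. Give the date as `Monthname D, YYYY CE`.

The Julian–Gregorian offset here is 10 days (Julian trailing).
11 October 1520 Julian + 10 days → 21 October 1520 Gregorian.

October 21, 1520 CE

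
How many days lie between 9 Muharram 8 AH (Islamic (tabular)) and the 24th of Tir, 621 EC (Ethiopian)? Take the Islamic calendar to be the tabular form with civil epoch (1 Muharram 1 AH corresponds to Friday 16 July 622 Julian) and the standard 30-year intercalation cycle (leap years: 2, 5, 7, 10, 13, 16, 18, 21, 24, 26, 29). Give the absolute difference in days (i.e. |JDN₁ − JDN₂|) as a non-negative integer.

110

JDN of the first date = 1950929.
JDN of the second date = 1950819.
|1950819 − 1950929| = 110.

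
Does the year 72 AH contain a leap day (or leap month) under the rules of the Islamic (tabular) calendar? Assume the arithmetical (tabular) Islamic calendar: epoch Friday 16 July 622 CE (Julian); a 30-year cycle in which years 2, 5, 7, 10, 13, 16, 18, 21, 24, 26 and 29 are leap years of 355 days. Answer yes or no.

no

Year 72 AH is year 12 of its 30-year cycle; leap positions are 2, 5, 7, 10, 13, 16, 18, 21, 24, 26, 29, so it is a common year (354 days).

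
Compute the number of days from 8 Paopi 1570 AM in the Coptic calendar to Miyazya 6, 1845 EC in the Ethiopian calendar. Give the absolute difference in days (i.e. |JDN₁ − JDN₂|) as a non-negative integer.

JDN of the first date = 2398144.
JDN of the second date = 2397957.
|2397957 − 2398144| = 187.

187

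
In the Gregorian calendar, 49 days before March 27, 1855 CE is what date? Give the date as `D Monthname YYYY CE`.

6 February 1855 CE

JDN of March 27, 1855 CE = 2398670.
2398670 − 49 = 2398621.
JDN 2398621 in the Gregorian calendar is 6 February 1855 CE.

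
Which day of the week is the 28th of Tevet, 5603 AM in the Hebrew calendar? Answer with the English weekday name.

In the Gregorian calendar this is 31 December 1842 (JDN 2394201).
JDN 2394201 mod 7 = 5, and JDN 0 was a Monday, so this is a Saturday.

Saturday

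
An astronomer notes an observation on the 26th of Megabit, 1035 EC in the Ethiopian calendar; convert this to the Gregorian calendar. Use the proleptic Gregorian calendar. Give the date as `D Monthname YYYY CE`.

Julian Day Number of the source date = 2102094.
Converting JDN 2102094 to the Gregorian calendar gives 28 March 1043 CE.

28 March 1043 CE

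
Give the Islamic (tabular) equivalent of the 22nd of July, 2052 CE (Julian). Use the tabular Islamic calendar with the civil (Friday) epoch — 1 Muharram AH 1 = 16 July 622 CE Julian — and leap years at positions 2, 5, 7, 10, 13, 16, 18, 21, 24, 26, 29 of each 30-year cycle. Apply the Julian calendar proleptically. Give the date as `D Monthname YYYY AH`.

8 Dhu al-Hijjah 1474 AH

Both dates share Julian Day Number 2470754; in the tabular Islamic calendar that is 8 Dhu al-Hijjah 1474 AH.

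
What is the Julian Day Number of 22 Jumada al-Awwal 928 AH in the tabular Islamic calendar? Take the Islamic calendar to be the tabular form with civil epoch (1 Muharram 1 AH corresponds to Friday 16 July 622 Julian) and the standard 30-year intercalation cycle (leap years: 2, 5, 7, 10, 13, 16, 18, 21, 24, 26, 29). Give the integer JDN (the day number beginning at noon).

2277077

In the proleptic Gregorian calendar the same day is 29 April 1522.
JDN 2400001 is 17 November 1858 CE (Gregorian), MJD 0; the target day is −122924 days from there, so JDN = 2277077.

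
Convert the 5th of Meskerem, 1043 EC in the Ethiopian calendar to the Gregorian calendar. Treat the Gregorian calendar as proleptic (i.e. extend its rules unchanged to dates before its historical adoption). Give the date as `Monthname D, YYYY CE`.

Julian Day Number of the source date = 2104815.
Converting JDN 2104815 to the Gregorian calendar gives 8 September 1050 CE.

September 8, 1050 CE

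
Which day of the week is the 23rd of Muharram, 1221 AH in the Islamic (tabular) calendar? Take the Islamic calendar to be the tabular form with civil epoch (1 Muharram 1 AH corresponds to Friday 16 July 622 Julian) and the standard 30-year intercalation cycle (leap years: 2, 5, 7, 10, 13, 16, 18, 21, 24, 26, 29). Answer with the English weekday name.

This is JDN 2380789 (12 April 1806 Gregorian).
Since JDN mod 7 = 5 (0 = Monday), the day is Saturday.

Saturday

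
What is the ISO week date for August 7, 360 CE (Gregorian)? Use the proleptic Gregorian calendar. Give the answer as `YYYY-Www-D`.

0360-W31-7

The weekday is Sunday (ISO weekday 7).
That Sunday belongs to ISO week 31 of ISO year 360.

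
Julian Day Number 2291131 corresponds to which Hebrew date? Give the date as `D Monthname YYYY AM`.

20 Tishrei 5321 AM

JDN 2291131 is 20 October 1560 in the proleptic Gregorian calendar.
In the Hebrew calendar that day is 20 Tishrei 5321 AM.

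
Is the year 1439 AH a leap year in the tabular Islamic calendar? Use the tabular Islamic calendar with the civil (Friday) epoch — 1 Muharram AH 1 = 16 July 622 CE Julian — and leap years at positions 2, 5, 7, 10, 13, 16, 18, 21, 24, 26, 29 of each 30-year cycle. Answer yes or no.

Year 1439 AH is year 29 of its 30-year cycle; leap positions are 2, 5, 7, 10, 13, 16, 18, 21, 24, 26, 29, so it is a leap year (355 days).

yes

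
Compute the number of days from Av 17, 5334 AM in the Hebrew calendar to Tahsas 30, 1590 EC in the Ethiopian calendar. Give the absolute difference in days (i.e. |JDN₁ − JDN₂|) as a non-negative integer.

8545

First date → JDN 2296177; second date → JDN 2304722.
The interval is |2296177 − 2304722| = 8545 days.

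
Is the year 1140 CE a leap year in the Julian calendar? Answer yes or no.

yes

1140 mod 4 = 0, so it is a leap year in the Julian calendar.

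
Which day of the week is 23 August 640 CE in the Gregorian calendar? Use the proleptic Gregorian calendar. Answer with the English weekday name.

Sunday

Since JDN mod 7 = 6 (0 = Monday), the day is Sunday.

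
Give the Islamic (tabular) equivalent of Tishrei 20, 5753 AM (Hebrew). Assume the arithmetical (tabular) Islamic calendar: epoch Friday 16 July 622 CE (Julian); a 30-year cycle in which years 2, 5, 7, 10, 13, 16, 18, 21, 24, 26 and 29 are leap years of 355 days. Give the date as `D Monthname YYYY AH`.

19 Rabi' al-Thani 1413 AH

The source date corresponds to 17 October 1992 in the Gregorian calendar (JDN 2448913).
That day falls on 19 Rabi' al-Thani 1413 AH in the tabular Islamic calendar.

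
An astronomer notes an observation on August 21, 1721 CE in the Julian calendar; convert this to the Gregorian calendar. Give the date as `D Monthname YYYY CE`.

The Julian–Gregorian offset here is 11 days (Julian trailing).
21 August 1721 Julian + 11 days → 1 September 1721 Gregorian.

1 September 1721 CE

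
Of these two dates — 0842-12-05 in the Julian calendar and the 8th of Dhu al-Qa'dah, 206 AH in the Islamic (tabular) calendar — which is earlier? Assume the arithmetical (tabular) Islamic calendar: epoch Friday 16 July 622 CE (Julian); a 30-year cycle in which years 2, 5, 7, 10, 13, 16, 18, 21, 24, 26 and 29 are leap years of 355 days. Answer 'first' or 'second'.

second

Converting both to JDN: 2028937 vs 2021387; the smaller is the second.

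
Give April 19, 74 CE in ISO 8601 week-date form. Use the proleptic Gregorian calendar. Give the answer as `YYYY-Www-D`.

0074-W16-4

The weekday is Thursday (ISO weekday 4).
That Thursday belongs to ISO week 16 of ISO year 74.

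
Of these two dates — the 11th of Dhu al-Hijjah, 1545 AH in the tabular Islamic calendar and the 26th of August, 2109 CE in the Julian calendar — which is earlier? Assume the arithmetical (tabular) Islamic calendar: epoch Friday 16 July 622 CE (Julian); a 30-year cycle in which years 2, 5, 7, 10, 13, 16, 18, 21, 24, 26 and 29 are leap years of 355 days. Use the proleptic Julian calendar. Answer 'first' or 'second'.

The two dates have Julian Day Numbers 2495917 and 2491608 respectively.
Since 2491608 < 2495917, the second date comes first.

second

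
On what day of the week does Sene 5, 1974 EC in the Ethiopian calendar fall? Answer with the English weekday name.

Saturday

This is JDN 2445133 (12 June 1982 Gregorian).
JDN 2445133 mod 7 = 5, and JDN 0 was a Monday, so this is a Saturday.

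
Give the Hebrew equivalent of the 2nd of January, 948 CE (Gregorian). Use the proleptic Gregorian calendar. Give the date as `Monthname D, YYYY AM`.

Both dates share Julian Day Number 2067311; in the Hebrew calendar that is 12 Tevet 4708 AM.

Tevet 12, 4708 AM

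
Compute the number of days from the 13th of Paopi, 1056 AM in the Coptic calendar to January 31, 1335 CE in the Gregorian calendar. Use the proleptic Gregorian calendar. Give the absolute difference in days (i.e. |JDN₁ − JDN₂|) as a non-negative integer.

1722

JDN of the first date = 2210411.
JDN of the second date = 2208689.
|2208689 − 2210411| = 1722.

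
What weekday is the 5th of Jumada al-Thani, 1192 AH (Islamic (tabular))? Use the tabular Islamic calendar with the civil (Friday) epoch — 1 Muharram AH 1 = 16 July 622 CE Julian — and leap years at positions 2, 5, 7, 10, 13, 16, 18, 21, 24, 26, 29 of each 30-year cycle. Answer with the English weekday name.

This is JDN 2370643 (1 July 1778 Gregorian).
JDN 2370643 mod 7 = 2, and JDN 0 was a Monday, so this is a Wednesday.

Wednesday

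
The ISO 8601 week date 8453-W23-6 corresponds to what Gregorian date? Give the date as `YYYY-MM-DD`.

8453-06-07

ISO week 1 of 8453 is the week containing the first Thursday of 8453.
Week 23, day 6 (Saturday) lands on 8453-06-07.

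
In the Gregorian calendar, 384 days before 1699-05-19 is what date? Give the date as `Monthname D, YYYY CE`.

Counting 384 days back from JDN 2341746 reaches JDN 2341362, which is April 30, 1698 CE.

April 30, 1698 CE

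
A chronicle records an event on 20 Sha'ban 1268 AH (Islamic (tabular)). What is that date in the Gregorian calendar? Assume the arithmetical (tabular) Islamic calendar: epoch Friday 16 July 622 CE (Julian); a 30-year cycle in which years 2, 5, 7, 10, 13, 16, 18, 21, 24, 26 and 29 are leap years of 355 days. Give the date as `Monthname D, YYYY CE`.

Both dates share Julian Day Number 2397649; in the Gregorian calendar that is 9 June 1852 CE.

June 9, 1852 CE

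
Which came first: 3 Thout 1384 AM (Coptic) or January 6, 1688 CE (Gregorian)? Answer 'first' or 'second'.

first

First date → JDN 2330173; second date → JDN 2337595.
JDN 2330173 < JDN 2337595, so the first date is earlier.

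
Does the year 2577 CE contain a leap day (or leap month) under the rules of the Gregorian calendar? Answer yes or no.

no

2577 is not divisible by 4, so it is a common year.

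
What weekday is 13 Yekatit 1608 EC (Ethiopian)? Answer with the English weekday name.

Thursday

This is JDN 2311340 (18 February 1616 Gregorian).
2311340 ≡ 3 (mod 7); counting from Monday = 0 gives Thursday.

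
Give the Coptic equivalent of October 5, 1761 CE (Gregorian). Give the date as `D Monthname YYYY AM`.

27 Thout 1478 AM

Both dates share Julian Day Number 2364530; in the Coptic calendar that is 27 Thout 1478 AM.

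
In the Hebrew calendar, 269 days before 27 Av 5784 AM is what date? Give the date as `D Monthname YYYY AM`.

Counting 269 days back from JDN 2460554 reaches JDN 2460285, which is 23 Kislev 5784 AM.

23 Kislev 5784 AM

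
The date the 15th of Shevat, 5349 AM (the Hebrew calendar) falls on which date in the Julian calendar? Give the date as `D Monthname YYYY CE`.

22 January 1589 CE

Julian Day Number of the source date = 2301462.
Converting JDN 2301462 to the Julian calendar gives 22 January 1589 CE.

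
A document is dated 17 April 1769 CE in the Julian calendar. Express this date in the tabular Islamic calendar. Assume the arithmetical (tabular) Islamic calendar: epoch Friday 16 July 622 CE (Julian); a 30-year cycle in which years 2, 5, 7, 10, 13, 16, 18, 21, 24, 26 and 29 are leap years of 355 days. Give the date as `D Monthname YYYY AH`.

Both dates share Julian Day Number 2367292; in the tabular Islamic calendar that is 21 Dhu al-Hijjah 1182 AH.

21 Dhu al-Hijjah 1182 AH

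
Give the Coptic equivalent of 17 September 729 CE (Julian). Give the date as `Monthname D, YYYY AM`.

The source date corresponds to 21 September 729 in the proleptic Gregorian calendar (JDN 1987585).
That day falls on 20 Thout 446 AM in the Coptic calendar.

Thout 20, 446 AM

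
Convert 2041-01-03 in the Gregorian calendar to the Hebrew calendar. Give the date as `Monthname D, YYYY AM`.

Shevat 1, 5801 AM

Julian Day Number of the source date = 2466523.
Converting JDN 2466523 to the Hebrew calendar gives 1 Shevat 5801 AM.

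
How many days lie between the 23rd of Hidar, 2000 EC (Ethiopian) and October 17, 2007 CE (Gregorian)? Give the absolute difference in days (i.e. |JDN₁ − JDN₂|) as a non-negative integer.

47

First date → JDN 2454438; second date → JDN 2454391.
The interval is |2454438 − 2454391| = 47 days.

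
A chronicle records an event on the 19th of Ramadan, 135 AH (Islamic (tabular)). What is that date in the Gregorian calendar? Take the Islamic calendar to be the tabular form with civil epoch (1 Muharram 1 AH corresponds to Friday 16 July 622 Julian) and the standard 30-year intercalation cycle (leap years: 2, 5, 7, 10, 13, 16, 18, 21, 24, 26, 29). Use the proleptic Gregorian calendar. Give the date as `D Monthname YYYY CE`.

Julian Day Number of the source date = 1996179.
Converting JDN 1996179 to the Gregorian calendar gives 2 April 753 CE.

2 April 753 CE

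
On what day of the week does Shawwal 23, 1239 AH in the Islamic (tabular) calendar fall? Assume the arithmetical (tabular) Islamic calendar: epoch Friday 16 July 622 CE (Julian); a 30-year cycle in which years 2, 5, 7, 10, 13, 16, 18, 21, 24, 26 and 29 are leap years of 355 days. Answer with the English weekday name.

Monday

This is JDN 2387434 (21 June 1824 Gregorian).
2387434 ≡ 0 (mod 7); counting from Monday = 0 gives Monday.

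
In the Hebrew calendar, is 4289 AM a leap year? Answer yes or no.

yes

Hebrew year 4289 is year 14 of its 19-year Metonic cycle; leap years are at positions 3, 6, 8, 11, 14, 17, 19, so it is a leap year (13 months).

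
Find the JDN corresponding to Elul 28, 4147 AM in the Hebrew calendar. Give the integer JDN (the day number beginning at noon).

Equivalently 30 August 387 (proleptic Gregorian).
JDN 2400001 is 17 November 1858 CE (Gregorian), MJD 0; the target day is −537351 days from there, so JDN = 1862650.

1862650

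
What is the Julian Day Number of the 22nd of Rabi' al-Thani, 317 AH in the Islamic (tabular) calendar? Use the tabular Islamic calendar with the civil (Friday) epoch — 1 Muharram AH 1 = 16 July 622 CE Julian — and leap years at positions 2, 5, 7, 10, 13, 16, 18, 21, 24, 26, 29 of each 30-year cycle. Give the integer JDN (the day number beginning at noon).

Equivalently 9 June 929 (proleptic Gregorian).
JDN 2400001 is 17 November 1858 CE (Gregorian), MJD 0; the target day is −339471 days from there, so JDN = 2060530.

2060530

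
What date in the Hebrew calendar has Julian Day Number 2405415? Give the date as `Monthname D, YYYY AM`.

Elul 21, 5633 AM

JDN 2405415 is 13 September 1873 in the Gregorian calendar.
In the Hebrew calendar that day is Elul 21, 5633 AM.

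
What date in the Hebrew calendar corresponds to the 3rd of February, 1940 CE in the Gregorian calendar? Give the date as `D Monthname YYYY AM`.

24 Shevat 5700 AM

Julian Day Number of the source date = 2429663.
Converting JDN 2429663 to the Hebrew calendar gives 24 Shevat 5700 AM.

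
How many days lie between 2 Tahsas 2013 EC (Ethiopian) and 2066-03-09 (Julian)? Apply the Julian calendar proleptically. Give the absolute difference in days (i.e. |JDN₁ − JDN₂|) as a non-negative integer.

16537

First date → JDN 2459195; second date → JDN 2475732.
The interval is |2459195 − 2475732| = 16537 days.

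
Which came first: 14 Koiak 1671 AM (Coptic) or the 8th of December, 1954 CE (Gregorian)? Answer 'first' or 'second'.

second

Converting both to JDN: 2435100 vs 2435085; the smaller is the second.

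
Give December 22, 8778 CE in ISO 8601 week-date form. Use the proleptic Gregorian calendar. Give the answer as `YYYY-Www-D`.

8778-W51-5

The weekday is Friday (ISO weekday 5).
That Friday belongs to ISO week 51 of ISO year 8778.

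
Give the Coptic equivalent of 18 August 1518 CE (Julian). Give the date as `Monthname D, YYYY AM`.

Mesori 25, 1234 AM

Both dates share Julian Day Number 2275737; in the Coptic calendar that is 25 Mesori 1234 AM.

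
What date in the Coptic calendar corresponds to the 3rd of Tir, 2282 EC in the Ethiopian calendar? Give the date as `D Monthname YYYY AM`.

3 Tobi 2006 AM

Julian Day Number of the source date = 2557478.
Converting JDN 2557478 to the Coptic calendar gives 3 Tobi 2006 AM.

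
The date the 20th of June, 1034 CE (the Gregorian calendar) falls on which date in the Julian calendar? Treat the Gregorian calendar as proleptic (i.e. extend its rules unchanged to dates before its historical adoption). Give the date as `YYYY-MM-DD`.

For dates in this range the Gregorian date is 6 days ahead of the Julian.
20 June 1034 Gregorian − 6 days → 14 June 1034 Julian.

1034-06-14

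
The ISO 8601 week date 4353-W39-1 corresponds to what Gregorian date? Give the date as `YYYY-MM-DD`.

4353-09-21

ISO week 1 of 4353 is the week containing the first Thursday of 4353.
Week 39, day 1 (Monday) lands on 4353-09-21.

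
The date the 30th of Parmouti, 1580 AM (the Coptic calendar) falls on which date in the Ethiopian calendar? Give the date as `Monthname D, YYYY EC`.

Miyazya 30, 1856 EC

Julian Day Number of the source date = 2401999.
Converting JDN 2401999 to the Ethiopian calendar gives 30 Miyazya 1856 EC.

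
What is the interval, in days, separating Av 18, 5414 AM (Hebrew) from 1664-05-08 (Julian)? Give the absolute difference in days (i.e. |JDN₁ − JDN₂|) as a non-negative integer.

First date → JDN 2325384; second date → JDN 2328962.
The interval is |2325384 − 2328962| = 3578 days.

3578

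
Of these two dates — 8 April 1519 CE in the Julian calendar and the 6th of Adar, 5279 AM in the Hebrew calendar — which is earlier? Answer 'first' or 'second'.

First date → JDN 2275970; second date → JDN 2275910.
JDN 2275910 < JDN 2275970, so the second date is earlier.

second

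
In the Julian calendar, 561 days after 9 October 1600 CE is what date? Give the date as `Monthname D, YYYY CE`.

The starting date is JDN 2305740; 2305740 + 561 = 2306301.
JDN 2306301 corresponds to April 23, 1602 CE.

April 23, 1602 CE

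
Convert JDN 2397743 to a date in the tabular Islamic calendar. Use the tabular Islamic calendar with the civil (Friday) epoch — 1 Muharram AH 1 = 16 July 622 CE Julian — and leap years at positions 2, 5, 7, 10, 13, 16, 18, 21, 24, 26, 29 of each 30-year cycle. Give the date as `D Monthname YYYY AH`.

The Gregorian equivalent of JDN 2397743 is 11 September 1852.
In the tabular Islamic calendar that day is 26 Dhu al-Qa'dah 1268 AH.

26 Dhu al-Qa'dah 1268 AH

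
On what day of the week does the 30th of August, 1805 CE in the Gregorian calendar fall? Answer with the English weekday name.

JDN 2380564 mod 7 = 4, and JDN 0 was a Monday, so this is a Friday.

Friday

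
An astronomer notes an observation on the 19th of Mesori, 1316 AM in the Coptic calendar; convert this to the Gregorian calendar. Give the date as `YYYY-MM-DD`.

1600-08-22

Julian Day Number of the source date = 2305682.
Converting JDN 2305682 to the Gregorian calendar gives 22 August 1600 CE.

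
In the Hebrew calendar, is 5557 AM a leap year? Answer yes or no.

Hebrew year 5557 is year 9 of its 19-year Metonic cycle; leap years are at positions 3, 6, 8, 11, 14, 17, 19, so it is a common year (12 months).

no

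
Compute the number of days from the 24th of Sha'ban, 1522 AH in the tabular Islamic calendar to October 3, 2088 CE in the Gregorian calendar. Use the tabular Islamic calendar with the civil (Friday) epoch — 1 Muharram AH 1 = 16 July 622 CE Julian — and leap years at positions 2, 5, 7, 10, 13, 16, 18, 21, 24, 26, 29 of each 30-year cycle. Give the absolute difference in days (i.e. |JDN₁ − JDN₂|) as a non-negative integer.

3699

First date → JDN 2487662; second date → JDN 2483963.
The interval is |2487662 − 2483963| = 3699 days.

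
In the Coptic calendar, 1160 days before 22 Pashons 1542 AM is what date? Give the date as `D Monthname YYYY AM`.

18 Paremhat 1539 AM

Counting 1160 days back from JDN 2388141 reaches JDN 2386981, which is 18 Paremhat 1539 AM.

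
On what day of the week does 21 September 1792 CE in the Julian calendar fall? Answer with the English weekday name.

Tuesday

Equivalently 2 October 1792 Gregorian, JDN 2375850.
Since JDN mod 7 = 1 (0 = Monday), the day is Tuesday.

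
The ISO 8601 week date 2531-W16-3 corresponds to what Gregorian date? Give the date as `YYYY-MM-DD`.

ISO week 1 of 2531 is the week containing the first Thursday of 2531.
Week 16, day 3 (Wednesday) lands on 2531-04-18.

2531-04-18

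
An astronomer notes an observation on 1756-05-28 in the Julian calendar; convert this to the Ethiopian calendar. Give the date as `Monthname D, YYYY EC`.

Sene 3, 1748 EC

Julian Day Number of the source date = 2362585.
Converting JDN 2362585 to the Ethiopian calendar gives 3 Sene 1748 EC.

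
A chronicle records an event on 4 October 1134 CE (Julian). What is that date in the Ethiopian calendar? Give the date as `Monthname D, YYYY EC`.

Julian Day Number of the source date = 2135528.
Converting JDN 2135528 to the Ethiopian calendar gives 7 Tikimt 1127 EC.

Tikimt 7, 1127 EC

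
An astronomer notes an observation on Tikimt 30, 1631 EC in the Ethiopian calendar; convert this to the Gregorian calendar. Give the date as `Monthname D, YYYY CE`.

Julian Day Number of the source date = 2319637.
Converting JDN 2319637 to the Gregorian calendar gives 6 November 1638 CE.

November 6, 1638 CE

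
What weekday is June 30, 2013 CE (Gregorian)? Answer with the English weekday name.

Sunday

Since JDN mod 7 = 6 (0 = Monday), the day is Sunday.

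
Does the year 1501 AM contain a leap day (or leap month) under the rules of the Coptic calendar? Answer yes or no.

no

1501 mod 4 = 1; in the Coptic calendar a year is leap when year mod 4 = 3, so it is a common year.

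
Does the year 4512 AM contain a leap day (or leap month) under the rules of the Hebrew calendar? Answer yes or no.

Hebrew year 4512 is year 9 of its 19-year Metonic cycle; leap years are at positions 3, 6, 8, 11, 14, 17, 19, so it is a common year (12 months).

no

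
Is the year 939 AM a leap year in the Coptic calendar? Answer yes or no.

yes

939 mod 4 = 3; in the Coptic calendar a year is leap when year mod 4 = 3, so it is a leap year.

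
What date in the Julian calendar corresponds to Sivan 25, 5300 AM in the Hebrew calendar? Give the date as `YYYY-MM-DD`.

1540-05-31

Julian Day Number of the source date = 2283694.
Converting JDN 2283694 to the Julian calendar gives 31 May 1540 CE.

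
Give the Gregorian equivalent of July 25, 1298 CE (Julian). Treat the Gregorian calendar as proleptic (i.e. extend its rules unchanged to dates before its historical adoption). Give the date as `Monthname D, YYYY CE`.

The Julian–Gregorian offset here is 7 days (Julian trailing).
25 July 1298 Julian + 7 days → 1 August 1298 Gregorian.

August 1, 1298 CE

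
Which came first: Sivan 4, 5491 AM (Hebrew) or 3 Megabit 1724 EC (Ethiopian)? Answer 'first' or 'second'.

The two dates have Julian Day Numbers 2353453 and 2353729 respectively.
Since 2353453 < 2353729, the first date comes first.

first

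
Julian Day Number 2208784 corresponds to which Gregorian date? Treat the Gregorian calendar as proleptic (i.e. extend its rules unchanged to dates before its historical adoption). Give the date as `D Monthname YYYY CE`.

JDN 2451545 is 1 Jan 2000; 2208784 is −242761 days from there.

6 May 1335 CE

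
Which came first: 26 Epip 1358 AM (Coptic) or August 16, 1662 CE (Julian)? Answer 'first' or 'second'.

first

The two dates have Julian Day Numbers 2320999 and 2328331 respectively.
Since 2320999 < 2328331, the first date comes first.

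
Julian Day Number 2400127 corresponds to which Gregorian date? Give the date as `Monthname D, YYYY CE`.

Counting from JDN 2299161 = 15 Oct 1582 gives an offset of 100966 days.

March 23, 1859 CE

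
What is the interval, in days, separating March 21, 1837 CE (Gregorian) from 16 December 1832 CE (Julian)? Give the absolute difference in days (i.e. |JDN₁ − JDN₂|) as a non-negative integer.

1544

First date → JDN 2392090; second date → JDN 2390546.
The interval is |2392090 − 2390546| = 1544 days.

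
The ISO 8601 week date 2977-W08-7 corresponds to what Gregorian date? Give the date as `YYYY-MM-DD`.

2977-02-23

ISO week 1 of 2977 is the week containing the first Thursday of 2977.
Week 8, day 7 (Sunday) lands on 2977-02-23.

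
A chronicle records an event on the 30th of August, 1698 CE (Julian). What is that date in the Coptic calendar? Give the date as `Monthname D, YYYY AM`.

Thout 2, 1415 AM

Julian Day Number of the source date = 2341494.
Converting JDN 2341494 to the Coptic calendar gives 2 Thout 1415 AM.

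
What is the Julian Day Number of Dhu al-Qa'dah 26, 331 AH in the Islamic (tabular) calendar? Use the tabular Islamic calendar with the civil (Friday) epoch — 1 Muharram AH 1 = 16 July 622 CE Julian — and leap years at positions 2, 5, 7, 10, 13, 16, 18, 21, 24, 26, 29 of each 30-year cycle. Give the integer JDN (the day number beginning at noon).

Equivalently 6 August 943 (proleptic Gregorian).
JDN 2451545 is 1 January 2000 CE (Gregorian); the target day is −385844 days from there, so JDN = 2065701.

2065701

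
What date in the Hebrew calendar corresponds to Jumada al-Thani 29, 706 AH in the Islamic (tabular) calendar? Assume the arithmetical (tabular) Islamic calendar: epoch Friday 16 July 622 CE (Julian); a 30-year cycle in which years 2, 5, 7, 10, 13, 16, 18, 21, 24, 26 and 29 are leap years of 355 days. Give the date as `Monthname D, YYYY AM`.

Shevat 1, 5067 AM

Both dates share Julian Day Number 2198444; in the Hebrew calendar that is 1 Shevat 5067 AM.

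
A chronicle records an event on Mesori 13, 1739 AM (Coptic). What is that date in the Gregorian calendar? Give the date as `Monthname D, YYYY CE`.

Julian Day Number of the source date = 2460176.
Converting JDN 2460176 to the Gregorian calendar gives 19 August 2023 CE.

August 19, 2023 CE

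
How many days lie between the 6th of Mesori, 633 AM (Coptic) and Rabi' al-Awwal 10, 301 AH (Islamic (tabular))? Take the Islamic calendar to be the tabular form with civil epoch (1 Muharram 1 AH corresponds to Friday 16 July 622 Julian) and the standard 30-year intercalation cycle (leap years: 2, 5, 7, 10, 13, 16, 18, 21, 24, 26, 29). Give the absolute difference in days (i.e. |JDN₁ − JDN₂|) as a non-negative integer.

1385

JDN of the first date = 2056203.
JDN of the second date = 2054818.
|2054818 − 2056203| = 1385.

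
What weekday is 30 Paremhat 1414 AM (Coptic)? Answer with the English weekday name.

This is JDN 2341337 (5 April 1698 Gregorian).
Since JDN mod 7 = 5 (0 = Monday), the day is Saturday.

Saturday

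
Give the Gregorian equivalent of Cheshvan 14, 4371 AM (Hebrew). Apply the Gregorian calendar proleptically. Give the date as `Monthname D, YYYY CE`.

November 9, 610 CE

Julian Day Number of the source date = 1944170.
Converting JDN 1944170 to the Gregorian calendar gives 9 November 610 CE.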